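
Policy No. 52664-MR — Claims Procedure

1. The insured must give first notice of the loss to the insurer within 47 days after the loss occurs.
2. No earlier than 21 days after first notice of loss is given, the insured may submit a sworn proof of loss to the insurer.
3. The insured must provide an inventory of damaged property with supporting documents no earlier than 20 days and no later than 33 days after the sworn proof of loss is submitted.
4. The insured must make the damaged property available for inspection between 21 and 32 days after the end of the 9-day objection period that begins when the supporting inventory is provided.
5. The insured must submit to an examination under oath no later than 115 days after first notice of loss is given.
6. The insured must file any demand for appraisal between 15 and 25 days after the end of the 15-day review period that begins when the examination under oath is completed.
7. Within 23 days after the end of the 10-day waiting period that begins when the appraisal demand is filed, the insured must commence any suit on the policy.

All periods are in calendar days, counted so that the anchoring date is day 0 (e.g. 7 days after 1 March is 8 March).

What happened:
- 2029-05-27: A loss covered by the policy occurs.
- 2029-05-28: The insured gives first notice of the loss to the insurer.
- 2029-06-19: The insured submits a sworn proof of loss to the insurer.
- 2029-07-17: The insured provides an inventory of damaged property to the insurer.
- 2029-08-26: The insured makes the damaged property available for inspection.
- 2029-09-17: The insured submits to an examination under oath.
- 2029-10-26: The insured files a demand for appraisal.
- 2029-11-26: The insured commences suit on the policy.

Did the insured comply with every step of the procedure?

Step 1: 47 days after 2029-05-27 (when the loss occurs) is 2029-07-13; 2029-05-28 is within that limit.
Step 2: the earliest permitted date is 21 days after 2029-05-28 (when first notice of loss is given), i.e. 2029-06-18; done 2029-06-19 — permitted.
Step 3: the window is 20–33 days after 2029-06-19 (when the sworn proof of loss is submitted), so 2029-07-09 through 2029-07-22; done 2029-07-17 — within the window.
Step 4: the window is 21–32 days after 2029-07-26 (end of the 9-day objection period, which began when the supporting inventory is provided on 2029-07-17), so 2029-08-16 through 2029-08-27; done 2029-08-26 — within the window.
Step 5: 115 days after 2029-05-28 (when first notice of loss is given) is 2029-09-20; done 2029-09-17 — timely.
Step 6: the window is 15–25 days after 2029-10-02 (end of the 15-day review period, which began when the examination under oath is completed on 2029-09-17), so 2029-10-17 through 2029-10-27; done 2029-10-26, which is between those dates.
Step 7: 23 days after 2029-11-05 (end of the 10-day waiting period, which began when the appraisal demand is filed on 2029-10-26) is 2029-11-28; 2029-11-26 is within that limit.

Yes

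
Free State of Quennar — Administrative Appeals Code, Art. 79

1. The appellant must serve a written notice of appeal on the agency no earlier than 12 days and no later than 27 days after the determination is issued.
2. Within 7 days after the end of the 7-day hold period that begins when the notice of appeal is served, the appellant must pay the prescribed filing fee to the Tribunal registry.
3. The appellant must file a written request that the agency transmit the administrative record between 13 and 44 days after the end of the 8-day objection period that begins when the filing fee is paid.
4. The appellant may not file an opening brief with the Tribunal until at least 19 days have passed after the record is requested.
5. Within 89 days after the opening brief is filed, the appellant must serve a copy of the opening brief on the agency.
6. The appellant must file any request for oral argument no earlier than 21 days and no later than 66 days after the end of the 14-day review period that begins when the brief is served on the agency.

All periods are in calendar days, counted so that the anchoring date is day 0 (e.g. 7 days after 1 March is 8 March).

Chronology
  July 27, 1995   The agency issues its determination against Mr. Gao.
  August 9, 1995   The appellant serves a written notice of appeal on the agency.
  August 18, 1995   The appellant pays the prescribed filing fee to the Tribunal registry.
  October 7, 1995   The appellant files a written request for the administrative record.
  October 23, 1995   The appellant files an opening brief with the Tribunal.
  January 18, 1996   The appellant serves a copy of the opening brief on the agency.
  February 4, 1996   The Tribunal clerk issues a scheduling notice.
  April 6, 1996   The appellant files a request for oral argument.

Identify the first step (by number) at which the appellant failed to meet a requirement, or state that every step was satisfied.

(1) the permitted window runs from July 27, 1995 + 12 = August 8, 1995 to July 27, 1995 + 27 = August 23, 1995; done August 9, 1995 — within the window.
(2) due by August 16, 1995 + 7 days = August 23, 1995; completed August 18, 1995, before the deadline.
(3) the permitted window runs from August 26, 1995 + 13 = September 8, 1995 to August 26, 1995 + 44 = October 9, 1995; done October 7, 1995, which is between those dates.
(4) permitted from October 7, 1995 + 19 days = October 26, 1995 onward; October 23, 1995 is 3 days before the earliest permitted date.
Later steps need not be reached.

Step 4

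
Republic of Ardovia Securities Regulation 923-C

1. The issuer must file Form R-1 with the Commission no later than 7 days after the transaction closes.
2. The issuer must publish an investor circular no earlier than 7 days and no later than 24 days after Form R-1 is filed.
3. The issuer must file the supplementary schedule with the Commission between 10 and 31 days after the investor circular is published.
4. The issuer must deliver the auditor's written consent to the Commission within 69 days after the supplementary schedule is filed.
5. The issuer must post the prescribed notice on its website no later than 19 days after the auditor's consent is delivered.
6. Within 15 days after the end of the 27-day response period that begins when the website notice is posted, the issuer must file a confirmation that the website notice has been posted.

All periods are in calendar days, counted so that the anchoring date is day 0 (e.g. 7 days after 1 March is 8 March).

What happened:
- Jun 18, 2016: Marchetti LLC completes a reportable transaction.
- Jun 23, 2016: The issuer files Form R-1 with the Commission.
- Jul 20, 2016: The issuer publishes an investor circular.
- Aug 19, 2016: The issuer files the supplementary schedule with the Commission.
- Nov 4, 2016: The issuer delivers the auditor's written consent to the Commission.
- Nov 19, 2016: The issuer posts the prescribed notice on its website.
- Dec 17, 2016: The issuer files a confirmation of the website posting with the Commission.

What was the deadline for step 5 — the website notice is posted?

Step 5 runs from Nov 4, 2016, when the auditor's consent is delivered. 19 days after Nov 4, 2016 is Nov 23, 2016.

Nov 23, 2016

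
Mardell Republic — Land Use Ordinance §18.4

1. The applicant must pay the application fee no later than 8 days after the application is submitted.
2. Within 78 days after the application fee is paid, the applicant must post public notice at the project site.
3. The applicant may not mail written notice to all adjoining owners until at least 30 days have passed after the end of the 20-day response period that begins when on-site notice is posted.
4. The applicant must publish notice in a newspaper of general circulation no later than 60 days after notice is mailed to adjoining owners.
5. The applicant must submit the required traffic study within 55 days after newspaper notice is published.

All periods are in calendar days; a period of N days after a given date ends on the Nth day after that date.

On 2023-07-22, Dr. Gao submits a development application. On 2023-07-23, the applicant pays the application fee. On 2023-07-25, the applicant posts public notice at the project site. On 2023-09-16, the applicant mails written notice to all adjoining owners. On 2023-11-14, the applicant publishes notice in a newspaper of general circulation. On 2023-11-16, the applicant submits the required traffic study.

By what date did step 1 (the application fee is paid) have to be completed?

2023-07-30

Step 1 runs from 2023-07-22, when the application is submitted. 8 days after 2023-07-22 is 2023-07-30.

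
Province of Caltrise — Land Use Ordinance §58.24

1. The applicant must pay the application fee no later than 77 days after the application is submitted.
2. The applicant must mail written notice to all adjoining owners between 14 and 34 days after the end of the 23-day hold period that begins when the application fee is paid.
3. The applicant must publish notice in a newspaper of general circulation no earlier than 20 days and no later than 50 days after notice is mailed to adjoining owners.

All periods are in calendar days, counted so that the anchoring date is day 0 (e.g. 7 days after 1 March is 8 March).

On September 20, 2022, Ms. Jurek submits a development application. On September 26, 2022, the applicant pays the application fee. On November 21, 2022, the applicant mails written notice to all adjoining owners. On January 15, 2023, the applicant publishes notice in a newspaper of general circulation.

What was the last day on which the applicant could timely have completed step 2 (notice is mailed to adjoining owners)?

November 22, 2022

The application fee is paid on September 26, 2022; the 23-day hold period therefore ends October 19, 2022, and step 2 runs from that date. The window is 14–34 days after October 19, 2022; it closes on November 22, 2022.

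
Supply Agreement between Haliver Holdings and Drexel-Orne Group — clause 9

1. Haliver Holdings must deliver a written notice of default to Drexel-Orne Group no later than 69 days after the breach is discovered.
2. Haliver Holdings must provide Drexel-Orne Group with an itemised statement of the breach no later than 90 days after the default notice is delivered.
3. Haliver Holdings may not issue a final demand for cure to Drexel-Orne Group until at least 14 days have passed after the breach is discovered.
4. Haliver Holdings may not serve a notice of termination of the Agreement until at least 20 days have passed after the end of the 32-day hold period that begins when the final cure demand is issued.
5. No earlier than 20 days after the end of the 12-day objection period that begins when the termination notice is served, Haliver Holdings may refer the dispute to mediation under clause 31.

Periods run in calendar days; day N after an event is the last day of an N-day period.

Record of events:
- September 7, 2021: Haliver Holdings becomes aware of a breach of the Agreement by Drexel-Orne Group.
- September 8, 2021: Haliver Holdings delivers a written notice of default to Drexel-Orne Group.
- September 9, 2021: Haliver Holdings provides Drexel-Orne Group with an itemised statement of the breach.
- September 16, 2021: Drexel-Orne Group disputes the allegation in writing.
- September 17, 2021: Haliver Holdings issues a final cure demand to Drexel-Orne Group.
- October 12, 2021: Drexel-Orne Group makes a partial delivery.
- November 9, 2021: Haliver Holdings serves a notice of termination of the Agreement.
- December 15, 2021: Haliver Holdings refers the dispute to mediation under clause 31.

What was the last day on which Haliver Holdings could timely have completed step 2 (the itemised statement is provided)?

December 7, 2021

Step 2 runs from September 8, 2021, when the default notice is delivered. 90 days after September 8, 2021 is December 7, 2021.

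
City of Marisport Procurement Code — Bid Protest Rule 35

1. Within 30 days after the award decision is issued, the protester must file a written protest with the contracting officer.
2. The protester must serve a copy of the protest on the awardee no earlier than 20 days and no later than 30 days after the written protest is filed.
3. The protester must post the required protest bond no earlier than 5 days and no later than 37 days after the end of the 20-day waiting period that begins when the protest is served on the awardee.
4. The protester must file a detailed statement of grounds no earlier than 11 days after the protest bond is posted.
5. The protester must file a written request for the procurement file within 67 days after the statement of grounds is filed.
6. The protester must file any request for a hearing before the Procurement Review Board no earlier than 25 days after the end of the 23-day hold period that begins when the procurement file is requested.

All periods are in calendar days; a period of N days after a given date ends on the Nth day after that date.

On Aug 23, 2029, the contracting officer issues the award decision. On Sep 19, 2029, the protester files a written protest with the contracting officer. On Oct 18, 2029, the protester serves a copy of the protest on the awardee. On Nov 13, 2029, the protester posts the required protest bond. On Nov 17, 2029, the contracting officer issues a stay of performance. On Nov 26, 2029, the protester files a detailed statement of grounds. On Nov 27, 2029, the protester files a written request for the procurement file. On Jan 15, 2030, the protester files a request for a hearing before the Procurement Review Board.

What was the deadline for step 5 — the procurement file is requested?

Feb 1, 2030

Step 5 runs from Nov 26, 2029, when the statement of grounds is filed. 67 days after Nov 26, 2029 is Feb 1, 2030.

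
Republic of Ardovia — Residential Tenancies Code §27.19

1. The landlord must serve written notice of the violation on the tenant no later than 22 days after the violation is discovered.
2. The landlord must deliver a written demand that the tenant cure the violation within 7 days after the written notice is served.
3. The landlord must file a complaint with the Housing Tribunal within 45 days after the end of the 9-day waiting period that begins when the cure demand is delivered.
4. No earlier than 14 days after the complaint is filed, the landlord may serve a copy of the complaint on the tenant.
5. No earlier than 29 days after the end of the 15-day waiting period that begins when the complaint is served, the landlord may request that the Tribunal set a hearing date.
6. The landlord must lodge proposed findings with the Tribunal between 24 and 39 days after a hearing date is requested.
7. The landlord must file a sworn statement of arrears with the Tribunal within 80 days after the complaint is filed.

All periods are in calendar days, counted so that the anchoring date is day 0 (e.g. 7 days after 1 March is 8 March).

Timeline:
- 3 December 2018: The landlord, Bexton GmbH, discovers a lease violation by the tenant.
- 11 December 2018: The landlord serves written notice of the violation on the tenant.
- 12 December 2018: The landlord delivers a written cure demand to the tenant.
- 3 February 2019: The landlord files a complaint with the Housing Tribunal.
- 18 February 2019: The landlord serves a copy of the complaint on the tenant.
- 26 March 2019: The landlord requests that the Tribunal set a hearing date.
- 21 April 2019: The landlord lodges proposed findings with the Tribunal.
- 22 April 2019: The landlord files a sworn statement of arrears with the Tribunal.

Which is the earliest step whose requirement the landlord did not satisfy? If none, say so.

Step 1 — counting 22 days from 3 December 2018 (when the violation is discovered) gives a deadline of 25 December 2018; done 11 December 2018 — timely.
Step 2 — counting 7 days from 11 December 2018 (when the written notice is served) gives a deadline of 18 December 2018; done 12 December 2018 — timely.
Step 3 — counting 45 days from 21 December 2018 (end of the 9-day waiting period, which began when the cure demand is delivered on 12 December 2018) gives a deadline of 4 February 2019; done 3 February 2019 — timely.
Step 4 — must wait 14 days from 3 February 2019 (when the complaint is filed), so not before 17 February 2019; done 18 February 2019, after the minimum wait.
Step 5 — must wait 29 days from 5 March 2019 (end of the 15-day waiting period, which began when the complaint is served on 18 February 2019), so not before 3 April 2019; acted on 26 March 2019, 8 days prematurely.
No need to go further; step 5 was not satisfied.

Step 5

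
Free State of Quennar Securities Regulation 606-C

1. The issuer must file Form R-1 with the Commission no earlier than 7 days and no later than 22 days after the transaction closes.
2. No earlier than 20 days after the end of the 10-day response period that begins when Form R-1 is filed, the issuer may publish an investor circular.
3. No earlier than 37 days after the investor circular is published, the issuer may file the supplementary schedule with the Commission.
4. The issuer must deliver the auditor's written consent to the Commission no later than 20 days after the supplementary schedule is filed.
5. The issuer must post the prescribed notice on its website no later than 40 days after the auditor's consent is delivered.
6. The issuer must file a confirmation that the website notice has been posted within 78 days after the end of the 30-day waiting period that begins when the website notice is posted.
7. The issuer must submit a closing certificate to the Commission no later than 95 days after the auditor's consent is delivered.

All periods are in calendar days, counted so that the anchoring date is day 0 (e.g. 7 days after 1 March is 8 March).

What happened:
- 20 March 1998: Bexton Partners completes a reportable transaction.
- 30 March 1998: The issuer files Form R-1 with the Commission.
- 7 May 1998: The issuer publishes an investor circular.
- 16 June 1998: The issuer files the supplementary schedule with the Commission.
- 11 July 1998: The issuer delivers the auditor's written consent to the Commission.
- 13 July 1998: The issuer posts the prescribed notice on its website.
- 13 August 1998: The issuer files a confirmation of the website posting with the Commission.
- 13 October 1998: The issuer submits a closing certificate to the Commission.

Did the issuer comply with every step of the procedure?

Step 1: the window is 7–22 days after 20 March 1998 (when the transaction closes), so 27 March 1998 through 11 April 1998; done 30 March 1998, which is between those dates.
Step 2: the earliest permitted date is 20 days after 9 April 1998 (end of the 10-day response period, which began when Form R-1 is filed on 30 March 1998), i.e. 29 April 1998; 7 May 1998 is on or after that date.
Step 3: the earliest permitted date is 37 days after 7 May 1998 (when the investor circular is published), i.e. 13 June 1998; 16 June 1998 is on or after that date.
Step 4: 20 days after 16 June 1998 (when the supplementary schedule is filed) is 6 July 1998; done 11 July 1998 — 5 days late.
That is the first point of non-compliance.

No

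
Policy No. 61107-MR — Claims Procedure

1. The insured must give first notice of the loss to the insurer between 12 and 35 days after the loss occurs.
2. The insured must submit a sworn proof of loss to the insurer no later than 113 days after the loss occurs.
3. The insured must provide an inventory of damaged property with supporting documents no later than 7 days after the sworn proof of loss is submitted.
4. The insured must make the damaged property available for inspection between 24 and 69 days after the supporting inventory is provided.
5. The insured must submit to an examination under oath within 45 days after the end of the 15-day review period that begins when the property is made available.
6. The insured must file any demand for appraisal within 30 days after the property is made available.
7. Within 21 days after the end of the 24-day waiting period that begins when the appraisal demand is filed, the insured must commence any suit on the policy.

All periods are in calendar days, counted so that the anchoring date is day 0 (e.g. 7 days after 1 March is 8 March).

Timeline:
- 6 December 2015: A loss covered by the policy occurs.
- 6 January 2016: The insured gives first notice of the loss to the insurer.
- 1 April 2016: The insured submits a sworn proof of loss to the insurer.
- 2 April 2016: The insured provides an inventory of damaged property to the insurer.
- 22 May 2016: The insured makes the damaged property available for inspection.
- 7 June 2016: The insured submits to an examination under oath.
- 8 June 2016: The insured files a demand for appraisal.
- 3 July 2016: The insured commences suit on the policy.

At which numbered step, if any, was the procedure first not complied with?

(1) the permitted window runs from 6 December 2015 + 12 = 18 December 2015 to 6 December 2015 + 35 = 10 January 2016; 6 January 2016 falls inside that range.
(2) due by 6 December 2015 + 113 days = 28 March 2016; 1 April 2016 misses that deadline by 4 days.
Later steps need not be reached.

Step 2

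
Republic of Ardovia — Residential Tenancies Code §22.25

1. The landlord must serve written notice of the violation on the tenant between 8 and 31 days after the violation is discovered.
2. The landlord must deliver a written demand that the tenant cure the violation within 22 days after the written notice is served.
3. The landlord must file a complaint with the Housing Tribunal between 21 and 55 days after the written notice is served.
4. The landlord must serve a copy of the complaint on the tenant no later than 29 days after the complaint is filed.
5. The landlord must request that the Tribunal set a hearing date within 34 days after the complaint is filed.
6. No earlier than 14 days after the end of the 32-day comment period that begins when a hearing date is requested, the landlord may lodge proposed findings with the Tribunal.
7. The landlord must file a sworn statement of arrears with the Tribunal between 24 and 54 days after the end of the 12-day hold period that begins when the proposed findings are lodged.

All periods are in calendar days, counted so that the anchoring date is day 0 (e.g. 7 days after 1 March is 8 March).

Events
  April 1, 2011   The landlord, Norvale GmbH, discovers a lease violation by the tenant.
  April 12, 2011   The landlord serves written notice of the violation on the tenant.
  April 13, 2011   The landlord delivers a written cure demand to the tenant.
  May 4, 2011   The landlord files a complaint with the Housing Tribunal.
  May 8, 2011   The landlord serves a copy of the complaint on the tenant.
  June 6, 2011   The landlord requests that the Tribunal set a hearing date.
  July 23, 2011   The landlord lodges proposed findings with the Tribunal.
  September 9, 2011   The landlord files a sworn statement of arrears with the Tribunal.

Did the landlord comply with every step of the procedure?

Step 1 — 8 and 31 days from April 1, 2011 (when the violation is discovered) are April 9, 2011 and May 2, 2011 respectively; April 12, 2011 falls inside that range.
Step 2 — counting 22 days from April 12, 2011 (when the written notice is served) gives a deadline of May 4, 2011; completed April 13, 2011, before the deadline.
Step 3 — 21 and 55 days from April 12, 2011 (when the written notice is served) are May 3, 2011 and June 6, 2011 respectively; May 4, 2011 falls inside that range.
Step 4 — counting 29 days from May 4, 2011 (when the complaint is filed) gives a deadline of June 2, 2011; done May 8, 2011 — timely.
Step 5 — counting 34 days from May 4, 2011 (when the complaint is filed) gives a deadline of June 7, 2011; completed June 6, 2011, before the deadline.
Step 6 — must wait 14 days from July 8, 2011 (end of the 32-day comment period, which began when a hearing date is requested on June 6, 2011), so not before July 22, 2011; done July 23, 2011 — permitted.
Step 7 — 24 and 54 days from August 4, 2011 (end of the 12-day hold period, which began when the proposed findings are lodged on July 23, 2011) are August 28, 2011 and September 27, 2011 respectively; done September 9, 2011 — within the window.

Yes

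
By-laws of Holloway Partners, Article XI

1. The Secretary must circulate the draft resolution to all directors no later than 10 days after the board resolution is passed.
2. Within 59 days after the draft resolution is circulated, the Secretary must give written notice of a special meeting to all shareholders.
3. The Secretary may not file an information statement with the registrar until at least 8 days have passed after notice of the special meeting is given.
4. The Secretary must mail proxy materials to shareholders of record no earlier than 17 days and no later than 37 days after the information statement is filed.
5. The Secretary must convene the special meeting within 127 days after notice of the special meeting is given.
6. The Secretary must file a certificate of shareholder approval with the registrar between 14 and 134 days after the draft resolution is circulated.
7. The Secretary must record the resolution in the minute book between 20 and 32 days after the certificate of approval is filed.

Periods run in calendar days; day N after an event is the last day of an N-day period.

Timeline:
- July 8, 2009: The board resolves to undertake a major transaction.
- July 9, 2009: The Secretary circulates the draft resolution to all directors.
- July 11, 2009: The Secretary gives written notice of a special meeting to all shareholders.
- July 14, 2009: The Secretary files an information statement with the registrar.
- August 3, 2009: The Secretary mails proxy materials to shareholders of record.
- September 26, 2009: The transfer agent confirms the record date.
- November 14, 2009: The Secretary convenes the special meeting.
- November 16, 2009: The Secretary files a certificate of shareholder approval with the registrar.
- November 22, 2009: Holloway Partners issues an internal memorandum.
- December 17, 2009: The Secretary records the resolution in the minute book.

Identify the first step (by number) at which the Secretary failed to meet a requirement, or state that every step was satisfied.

Step 1 — counting 10 days from July 8, 2009 (when the board resolution is passed) gives a deadline of July 18, 2009; July 9, 2009 is within that limit.
Step 2 — counting 59 days from July 9, 2009 (when the draft resolution is circulated) gives a deadline of September 6, 2009; done July 11, 2009 — timely.
Step 3 — must wait 8 days from July 11, 2009 (when notice of the special meeting is given), so not before July 19, 2009; done July 14, 2009 — 5 days too early.

Step 3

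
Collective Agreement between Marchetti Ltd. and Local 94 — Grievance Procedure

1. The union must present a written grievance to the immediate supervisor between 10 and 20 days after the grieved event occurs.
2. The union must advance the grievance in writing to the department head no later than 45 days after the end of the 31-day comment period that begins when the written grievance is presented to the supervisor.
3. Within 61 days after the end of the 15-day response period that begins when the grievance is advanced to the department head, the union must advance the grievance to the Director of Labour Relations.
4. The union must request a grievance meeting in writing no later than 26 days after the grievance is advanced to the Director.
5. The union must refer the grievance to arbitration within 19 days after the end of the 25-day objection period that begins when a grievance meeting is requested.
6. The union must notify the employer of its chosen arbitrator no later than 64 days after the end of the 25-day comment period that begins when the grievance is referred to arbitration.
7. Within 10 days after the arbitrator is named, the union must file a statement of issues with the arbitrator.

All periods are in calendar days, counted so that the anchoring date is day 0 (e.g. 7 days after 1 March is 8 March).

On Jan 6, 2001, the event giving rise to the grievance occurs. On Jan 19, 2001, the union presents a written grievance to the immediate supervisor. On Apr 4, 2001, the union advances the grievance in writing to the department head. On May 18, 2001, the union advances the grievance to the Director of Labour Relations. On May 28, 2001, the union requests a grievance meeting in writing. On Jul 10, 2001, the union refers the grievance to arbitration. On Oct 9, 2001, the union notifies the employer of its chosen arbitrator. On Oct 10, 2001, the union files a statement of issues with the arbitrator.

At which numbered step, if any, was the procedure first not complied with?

Step 1 — 10 and 20 days from Jan 6, 2001 (when the grieved event occurs) are Jan 16, 2001 and Jan 26, 2001 respectively; Jan 19, 2001 falls inside that range.
Step 2 — counting 45 days from Feb 19, 2001 (end of the 31-day comment period, which began when the written grievance is presented to the supervisor on Jan 19, 2001) gives a deadline of Apr 5, 2001; completed Apr 4, 2001, before the deadline.
Step 3 — counting 61 days from Apr 19, 2001 (end of the 15-day response period, which began when the grievance is advanced to the department head on Apr 4, 2001) gives a deadline of Jun 19, 2001; done May 18, 2001 — timely.
Step 4 — counting 26 days from May 18, 2001 (when the grievance is advanced to the Director) gives a deadline of Jun 13, 2001; May 28, 2001 is within that limit.
Step 5 — counting 19 days from Jun 22, 2001 (end of the 25-day objection period, which began when a grievance meeting is requested on May 28, 2001) gives a deadline of Jul 11, 2001; Jul 10, 2001 is within that limit.
Step 6 — counting 64 days from Aug 4, 2001 (end of the 25-day comment period, which began when the grievance is referred to arbitration on Jul 10, 2001) gives a deadline of Oct 7, 2001; Oct 9, 2001 misses that deadline by 2 days.

Step 6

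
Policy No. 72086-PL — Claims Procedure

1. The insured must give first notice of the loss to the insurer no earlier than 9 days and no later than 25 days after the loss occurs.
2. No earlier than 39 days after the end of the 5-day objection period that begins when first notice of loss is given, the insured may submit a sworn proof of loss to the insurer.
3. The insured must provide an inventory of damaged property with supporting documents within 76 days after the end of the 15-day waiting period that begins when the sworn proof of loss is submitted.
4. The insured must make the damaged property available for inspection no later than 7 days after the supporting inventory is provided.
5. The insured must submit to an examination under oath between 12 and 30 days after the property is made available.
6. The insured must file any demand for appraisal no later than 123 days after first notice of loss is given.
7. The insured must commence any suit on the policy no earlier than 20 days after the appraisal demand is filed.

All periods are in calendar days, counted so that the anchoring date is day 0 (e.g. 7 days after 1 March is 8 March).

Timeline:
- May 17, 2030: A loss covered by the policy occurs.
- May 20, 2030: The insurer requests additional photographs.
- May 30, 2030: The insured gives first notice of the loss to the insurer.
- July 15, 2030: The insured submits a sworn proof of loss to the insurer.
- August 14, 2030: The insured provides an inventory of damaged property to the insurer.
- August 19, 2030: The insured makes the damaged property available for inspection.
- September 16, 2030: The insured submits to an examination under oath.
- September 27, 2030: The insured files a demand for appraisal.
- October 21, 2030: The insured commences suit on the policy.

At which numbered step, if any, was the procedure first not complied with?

None — every step was satisfied

Step 1: the window is 9–25 days after May 17, 2030 (when the loss occurs), so May 26, 2030 through June 11, 2030; done May 30, 2030, which is between those dates.
Step 2: the earliest permitted date is 39 days after June 4, 2030 (end of the 5-day objection period, which began when first notice of loss is given on May 30, 2030), i.e. July 13, 2030; done July 15, 2030 — permitted.
Step 3: 76 days after July 30, 2030 (end of the 15-day waiting period, which began when the sworn proof of loss is submitted on July 15, 2030) is October 14, 2030; done August 14, 2030 — timely.
Step 4: 7 days after August 14, 2030 (when the supporting inventory is provided) is August 21, 2030; completed August 19, 2030, before the deadline.
Step 5: the window is 12–30 days after August 19, 2030 (when the property is made available), so August 31, 2030 through September 18, 2030; September 16, 2030 falls inside that range.
Step 6: 123 days after May 30, 2030 (when first notice of loss is given) is September 30, 2030; September 27, 2030 is within that limit.
Step 7: the earliest permitted date is 20 days after September 27, 2030 (when the appraisal demand is filed), i.e. October 17, 2030; done October 21, 2030, after the minimum wait.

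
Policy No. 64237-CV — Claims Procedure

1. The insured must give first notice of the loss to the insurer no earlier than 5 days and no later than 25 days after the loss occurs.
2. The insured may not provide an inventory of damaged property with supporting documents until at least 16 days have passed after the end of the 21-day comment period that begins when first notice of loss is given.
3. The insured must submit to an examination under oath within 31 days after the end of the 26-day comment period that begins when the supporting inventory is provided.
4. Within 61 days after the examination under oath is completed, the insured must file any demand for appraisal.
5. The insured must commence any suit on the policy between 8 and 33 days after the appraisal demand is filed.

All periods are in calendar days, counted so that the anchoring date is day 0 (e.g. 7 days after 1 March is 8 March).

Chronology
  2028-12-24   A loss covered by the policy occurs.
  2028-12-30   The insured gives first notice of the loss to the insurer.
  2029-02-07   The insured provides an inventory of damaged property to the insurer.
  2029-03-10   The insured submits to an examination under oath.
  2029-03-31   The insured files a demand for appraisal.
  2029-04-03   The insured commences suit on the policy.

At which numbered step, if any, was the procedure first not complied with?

Step 5

Step 1 — 5 and 25 days from 2028-12-24 (when the loss occurs) are 2028-12-29 and 2029-01-18 respectively; done 2028-12-30 — within the window.
Step 2 — must wait 16 days from 2029-01-20 (end of the 21-day comment period, which began when first notice of loss is given on 2028-12-30), so not before 2029-02-05; done 2029-02-07 — permitted.
Step 3 — counting 31 days from 2029-03-05 (end of the 26-day comment period, which began when the supporting inventory is provided on 2029-02-07) gives a deadline of 2029-04-05; 2029-03-10 is within that limit.
Step 4 — counting 61 days from 2029-03-10 (when the examination under oath is completed) gives a deadline of 2029-05-10; 2029-03-31 is within that limit.
Step 5 — 8 and 33 days from 2029-03-31 (when the appraisal demand is filed) are 2029-04-08 and 2029-05-03 respectively; 2029-04-03 is 5 days too early.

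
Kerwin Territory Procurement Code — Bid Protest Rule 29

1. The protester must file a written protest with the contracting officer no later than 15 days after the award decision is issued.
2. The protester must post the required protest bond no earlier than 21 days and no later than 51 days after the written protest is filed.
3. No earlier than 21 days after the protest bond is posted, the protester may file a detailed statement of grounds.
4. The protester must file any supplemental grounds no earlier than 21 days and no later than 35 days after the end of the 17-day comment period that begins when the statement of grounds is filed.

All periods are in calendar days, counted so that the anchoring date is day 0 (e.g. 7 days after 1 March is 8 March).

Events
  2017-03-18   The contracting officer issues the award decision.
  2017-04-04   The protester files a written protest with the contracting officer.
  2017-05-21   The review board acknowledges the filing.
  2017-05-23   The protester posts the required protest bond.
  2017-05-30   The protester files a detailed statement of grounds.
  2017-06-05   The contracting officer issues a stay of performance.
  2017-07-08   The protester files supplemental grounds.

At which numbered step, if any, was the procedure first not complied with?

Step 1

Step 1 — counting 15 days from 2017-03-18 (when the award decision is issued) gives a deadline of 2017-04-02; 2017-04-04 misses that deadline by 2 days.
No need to go further; step 1 was not satisfied.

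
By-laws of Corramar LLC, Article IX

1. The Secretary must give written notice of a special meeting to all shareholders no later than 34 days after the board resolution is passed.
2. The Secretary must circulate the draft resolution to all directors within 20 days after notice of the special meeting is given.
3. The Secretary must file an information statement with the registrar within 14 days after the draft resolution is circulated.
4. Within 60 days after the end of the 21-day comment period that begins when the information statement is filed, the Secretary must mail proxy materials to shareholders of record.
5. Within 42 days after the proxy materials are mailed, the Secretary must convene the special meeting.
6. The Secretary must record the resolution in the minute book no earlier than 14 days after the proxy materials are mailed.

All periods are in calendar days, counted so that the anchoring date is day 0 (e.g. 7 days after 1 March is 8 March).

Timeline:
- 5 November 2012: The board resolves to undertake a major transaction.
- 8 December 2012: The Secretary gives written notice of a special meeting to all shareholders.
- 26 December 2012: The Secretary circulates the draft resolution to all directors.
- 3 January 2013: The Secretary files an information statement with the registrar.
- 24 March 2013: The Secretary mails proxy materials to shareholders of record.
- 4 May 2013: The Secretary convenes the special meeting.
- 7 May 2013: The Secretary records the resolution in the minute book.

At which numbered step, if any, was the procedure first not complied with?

Step 1 — counting 34 days from 5 November 2012 (when the board resolution is passed) gives a deadline of 9 December 2012; 8 December 2012 is within that limit.
Step 2 — counting 20 days from 8 December 2012 (when notice of the special meeting is given) gives a deadline of 28 December 2012; 26 December 2012 is within that limit.
Step 3 — counting 14 days from 26 December 2012 (when the draft resolution is circulated) gives a deadline of 9 January 2013; completed 3 January 2013, before the deadline.
Step 4 — counting 60 days from 24 January 2013 (end of the 21-day comment period, which began when the information statement is filed on 3 January 2013) gives a deadline of 25 March 2013; completed 24 March 2013, before the deadline.
Step 5 — counting 42 days from 24 March 2013 (when the proxy materials are mailed) gives a deadline of 5 May 2013; completed 4 May 2013, before the deadline.
Step 6 — must wait 14 days from 24 March 2013 (when the proxy materials are mailed), so not before 7 April 2013; 7 May 2013 is on or after that date.

None — every step was satisfied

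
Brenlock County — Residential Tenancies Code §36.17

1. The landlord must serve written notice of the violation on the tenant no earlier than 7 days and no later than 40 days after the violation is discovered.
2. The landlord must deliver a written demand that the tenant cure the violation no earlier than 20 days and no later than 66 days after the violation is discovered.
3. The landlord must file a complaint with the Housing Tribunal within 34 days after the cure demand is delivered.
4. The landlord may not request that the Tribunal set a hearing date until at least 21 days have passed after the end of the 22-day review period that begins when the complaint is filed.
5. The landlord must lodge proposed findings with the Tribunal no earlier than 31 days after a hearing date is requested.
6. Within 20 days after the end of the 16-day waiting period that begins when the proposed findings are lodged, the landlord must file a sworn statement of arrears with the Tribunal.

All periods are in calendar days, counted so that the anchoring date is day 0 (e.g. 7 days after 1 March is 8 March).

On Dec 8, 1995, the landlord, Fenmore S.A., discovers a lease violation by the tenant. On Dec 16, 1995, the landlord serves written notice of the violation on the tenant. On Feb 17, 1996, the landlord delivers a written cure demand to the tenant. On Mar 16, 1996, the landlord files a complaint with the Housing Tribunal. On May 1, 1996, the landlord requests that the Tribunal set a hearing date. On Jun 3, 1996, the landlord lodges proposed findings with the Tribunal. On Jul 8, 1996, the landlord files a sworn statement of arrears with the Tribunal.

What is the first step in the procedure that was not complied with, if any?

Step 2

Step 1 — 7 and 40 days from Dec 8, 1995 (when the violation is discovered) are Dec 15, 1995 and Jan 17, 1996 respectively; Dec 16, 1995 falls inside that range.
Step 2 — 20 and 66 days from Dec 8, 1995 (when the violation is discovered) are Dec 28, 1995 and Feb 12, 1996 respectively; done Feb 17, 1996 — 5 days after the window closed.
The procedure was therefore not followed at step 2.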